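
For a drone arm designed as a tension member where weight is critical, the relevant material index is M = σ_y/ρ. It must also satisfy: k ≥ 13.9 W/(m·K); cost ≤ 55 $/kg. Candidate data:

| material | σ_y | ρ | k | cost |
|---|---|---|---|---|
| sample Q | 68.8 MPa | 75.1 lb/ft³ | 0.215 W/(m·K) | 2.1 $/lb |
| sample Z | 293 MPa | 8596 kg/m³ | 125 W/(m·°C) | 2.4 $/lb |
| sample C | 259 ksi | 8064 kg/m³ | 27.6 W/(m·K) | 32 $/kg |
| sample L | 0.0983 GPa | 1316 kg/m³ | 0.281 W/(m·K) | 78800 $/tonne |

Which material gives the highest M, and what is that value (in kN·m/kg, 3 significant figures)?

sample C, M = 221 kN·m/kg

Screen on constraints: k ≥ 13.9 W/(m·K); cost ≤ 55 $/kg. Survivors: sample Z, sample C.
Convert each candidate to consistent units, then evaluate M:
  sample Z: σ_y = 293.0 MPa, ρ = 8596 kg/m³
  sample C: σ_y = 1786 MPa, ρ = 8064 kg/m³
  sample C: M = 221 kN·m/kg
  sample Z: M = 34.1 kN·m/kg
The maximum is for sample C.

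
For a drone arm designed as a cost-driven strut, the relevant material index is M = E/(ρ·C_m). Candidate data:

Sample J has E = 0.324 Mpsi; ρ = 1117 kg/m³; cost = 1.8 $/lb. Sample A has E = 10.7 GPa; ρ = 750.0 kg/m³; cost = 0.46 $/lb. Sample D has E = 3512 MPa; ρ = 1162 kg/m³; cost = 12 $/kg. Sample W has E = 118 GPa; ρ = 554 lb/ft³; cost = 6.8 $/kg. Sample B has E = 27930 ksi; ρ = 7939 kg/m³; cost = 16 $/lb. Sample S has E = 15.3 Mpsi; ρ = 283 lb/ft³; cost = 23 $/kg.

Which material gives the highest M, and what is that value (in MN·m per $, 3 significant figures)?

sample A, M = 14.1 MN·m per $

In SI units:
  sample J: E = 2.234 GPa, ρ = 1117 kg/m³, cost = 3.968 $/kg
  sample A: E = 10.70 GPa, ρ = 750.0 kg/m³, cost = 1.014 $/kg
  sample D: E = 3.512 GPa, ρ = 1162 kg/m³, cost = 12.00 $/kg
  sample W: E = 118.0 GPa, ρ = 8874 kg/m³, cost = 6.800 $/kg
  sample B: E = 192.6 GPa, ρ = 7939 kg/m³, cost = 35.27 $/kg
  sample S: E = 105.5 GPa, ρ = 4533 kg/m³, cost = 23.00 $/kg
  sample A: M = 14.1 MN·m per $
  sample W: M = 1.96 MN·m per $
  sample S: M = 1.01 MN·m per $
  sample B: M = 0.688 MN·m per $
  sample J: M = 0.504 MN·m per $
  sample D: M = 0.252 MN·m per $
Sample A ranks first.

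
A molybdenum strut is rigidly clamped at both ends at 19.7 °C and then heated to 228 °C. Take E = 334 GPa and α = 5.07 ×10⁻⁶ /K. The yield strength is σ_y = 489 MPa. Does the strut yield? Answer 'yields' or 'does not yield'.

ΔT = 208.3 K. Constrained thermal stress σ = E·α·ΔT = 334.0×10³ MPa × 5.07×10⁻⁶ × 208.3 = 353 MPa (compressive).
Compare to σ_y = 489 MPa: σ < σ_y, so it does not yield.

does not yield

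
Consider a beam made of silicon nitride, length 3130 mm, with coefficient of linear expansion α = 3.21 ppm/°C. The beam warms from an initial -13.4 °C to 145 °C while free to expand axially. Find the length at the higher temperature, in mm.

ΔT = 145 − (-13.4) = 158.4 K.
ΔL = α·L₀·ΔT = 3.21×10⁻⁶ × 3130 mm × 158.4 K = 1.59 mm.
L = L₀ + ΔL = 3130 + 1.59 = 3131.6 mm.

3131.6 mm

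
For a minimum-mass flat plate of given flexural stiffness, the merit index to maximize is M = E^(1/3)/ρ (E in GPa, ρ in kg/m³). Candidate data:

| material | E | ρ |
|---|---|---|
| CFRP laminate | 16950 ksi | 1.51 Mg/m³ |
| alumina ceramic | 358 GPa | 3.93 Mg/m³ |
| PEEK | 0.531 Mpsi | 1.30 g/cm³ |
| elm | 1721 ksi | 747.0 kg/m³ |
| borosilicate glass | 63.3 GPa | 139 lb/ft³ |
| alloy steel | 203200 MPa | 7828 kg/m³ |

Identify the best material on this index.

CFRP laminate

Normalizing units and computing the index:
  CFRP laminate: E = 116.9 GPa, ρ = 1510 kg/m³
  alumina ceramic: E = 358.0 GPa, ρ = 3930 kg/m³
  PEEK: E = 3.661 GPa, ρ = 1300 kg/m³
  elm: E = 11.87 GPa, ρ = 747.0 kg/m³
  borosilicate glass: E = 63.30 GPa, ρ = 2227 kg/m³
  alloy steel: E = 203.2 GPa, ρ = 7828 kg/m³
  CFRP laminate: M = 3.24×10⁻³
  elm: M = 3.05×10⁻³
  alumina ceramic: M = 1.81×10⁻³
  borosilicate glass: M = 1.79×10⁻³
  PEEK: M = 1.19×10⁻³
  alloy steel: M = 0.751×10⁻³
The maximum is for CFRP laminate.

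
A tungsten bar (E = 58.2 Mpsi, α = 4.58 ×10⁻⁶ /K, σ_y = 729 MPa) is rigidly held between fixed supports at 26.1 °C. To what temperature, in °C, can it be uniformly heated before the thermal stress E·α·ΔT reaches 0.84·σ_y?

E = 58.2 Mpsi = 401.3 GPa.
E·α·ΔT = 612.4 MPa ⇒ ΔT = 612.4 / (401.3×10³ × 4.58×10⁻⁶) = 333.2 K.
T = 26.1 + 333.2 = 359.3 °C.

359 °C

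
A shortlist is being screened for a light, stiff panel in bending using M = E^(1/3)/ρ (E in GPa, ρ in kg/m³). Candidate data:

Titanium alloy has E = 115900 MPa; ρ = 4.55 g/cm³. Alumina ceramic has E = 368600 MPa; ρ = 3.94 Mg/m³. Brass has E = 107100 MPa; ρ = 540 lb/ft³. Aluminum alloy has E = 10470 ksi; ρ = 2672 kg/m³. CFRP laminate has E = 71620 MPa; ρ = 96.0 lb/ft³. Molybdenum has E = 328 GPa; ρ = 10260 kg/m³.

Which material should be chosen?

Normalizing units and computing the index:
  titanium alloy: E = 115.9 GPa, ρ = 4550 kg/m³
  alumina ceramic: E = 368.6 GPa, ρ = 3940 kg/m³
  brass: E = 107.1 GPa, ρ = 8650 kg/m³
  aluminum alloy: E = 72.19 GPa, ρ = 2672 kg/m³
  CFRP laminate: E = 71.62 GPa, ρ = 1538 kg/m³
  molybdenum: E = 328.0 GPa, ρ = 10260 kg/m³
  CFRP laminate: M = 2.70×10⁻³
  alumina ceramic: M = 1.82×10⁻³
  aluminum alloy: M = 1.56×10⁻³
  titanium alloy: M = 1.07×10⁻³
  molybdenum: M = 0.672×10⁻³
  brass: M = 0.549×10⁻³
The maximum is for CFRP laminate.

CFRP laminate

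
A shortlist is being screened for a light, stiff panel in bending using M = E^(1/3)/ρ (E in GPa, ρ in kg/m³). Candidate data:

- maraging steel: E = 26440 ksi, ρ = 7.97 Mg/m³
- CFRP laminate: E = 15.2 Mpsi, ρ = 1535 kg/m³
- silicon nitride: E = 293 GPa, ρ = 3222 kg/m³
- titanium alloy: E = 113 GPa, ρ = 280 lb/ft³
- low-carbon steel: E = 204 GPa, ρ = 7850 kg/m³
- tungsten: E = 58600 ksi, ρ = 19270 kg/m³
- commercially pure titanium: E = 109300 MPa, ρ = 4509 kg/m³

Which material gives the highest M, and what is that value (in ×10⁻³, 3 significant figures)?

CFRP laminate, M = 3.07×10⁻³

Putting every candidate on a common basis:
  maraging steel: E = 182.3 GPa, ρ = 7970 kg/m³
  CFRP laminate: E = 104.8 GPa, ρ = 1535 kg/m³
  silicon nitride: E = 293.0 GPa, ρ = 3222 kg/m³
  titanium alloy: E = 113.0 GPa, ρ = 4485 kg/m³
  low-carbon steel: E = 204.0 GPa, ρ = 7850 kg/m³
  tungsten: E = 404.0 GPa, ρ = 19270 kg/m³
  commercially pure titanium: E = 109.3 GPa, ρ = 4509 kg/m³
  CFRP laminate: M = 3.07×10⁻³
  silicon nitride: M = 2.06×10⁻³
  titanium alloy: M = 1.08×10⁻³
  commercially pure titanium: M = 1.06×10⁻³
  low-carbon steel: M = 0.750×10⁻³
  maraging steel: M = 0.711×10⁻³
  tungsten: M = 0.384×10⁻³
Highest index: CFRP laminate.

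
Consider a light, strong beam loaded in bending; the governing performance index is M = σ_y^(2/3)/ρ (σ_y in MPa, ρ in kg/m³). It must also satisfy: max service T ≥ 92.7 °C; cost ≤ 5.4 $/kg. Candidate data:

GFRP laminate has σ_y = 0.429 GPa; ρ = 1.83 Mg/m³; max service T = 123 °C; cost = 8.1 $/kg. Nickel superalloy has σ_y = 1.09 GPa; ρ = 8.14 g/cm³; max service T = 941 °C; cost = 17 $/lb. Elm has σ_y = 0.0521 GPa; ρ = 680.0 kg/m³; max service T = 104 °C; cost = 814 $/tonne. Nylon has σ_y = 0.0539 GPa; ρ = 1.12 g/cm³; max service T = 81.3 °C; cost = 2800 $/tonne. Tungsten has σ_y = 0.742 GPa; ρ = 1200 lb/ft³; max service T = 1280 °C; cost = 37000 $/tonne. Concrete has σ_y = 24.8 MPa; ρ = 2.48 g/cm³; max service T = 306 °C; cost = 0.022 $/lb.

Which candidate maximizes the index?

Screen on constraints: max service T ≥ 92.7 °C; cost ≤ 5.4 $/kg. Survivors: elm, concrete.
Normalizing units and computing the index:
  elm: σ_y = 52.10 MPa, ρ = 680.0 kg/m³
  concrete: σ_y = 24.80 MPa, ρ = 2480 kg/m³
  elm: M = 20.5×10⁻³
  concrete: M = 3.43×10⁻³
Elm has the largest M.

elm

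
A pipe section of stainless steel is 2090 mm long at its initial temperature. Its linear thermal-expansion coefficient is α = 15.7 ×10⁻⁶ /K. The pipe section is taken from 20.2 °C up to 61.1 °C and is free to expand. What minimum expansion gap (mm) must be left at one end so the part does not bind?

ΔT = 61.1 − 20.2 = 40.90 K.
ΔL = α·L₀·ΔT = 15.7×10⁻⁶ × 2090 mm × 40.90 K = 1.34 mm.

1.34 mm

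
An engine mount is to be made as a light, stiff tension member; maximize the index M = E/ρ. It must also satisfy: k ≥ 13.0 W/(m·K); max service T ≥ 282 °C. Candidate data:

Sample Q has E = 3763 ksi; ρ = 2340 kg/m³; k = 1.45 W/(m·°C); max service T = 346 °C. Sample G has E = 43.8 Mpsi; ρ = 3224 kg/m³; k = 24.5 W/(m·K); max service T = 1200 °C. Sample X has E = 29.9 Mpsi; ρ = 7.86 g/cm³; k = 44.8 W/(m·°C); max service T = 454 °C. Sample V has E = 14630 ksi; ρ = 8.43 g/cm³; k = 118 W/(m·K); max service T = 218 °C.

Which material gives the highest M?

Screen on constraints: k ≥ 13.0 W/(m·K); max service T ≥ 282 °C. Survivors: sample G, sample X.
Convert each candidate to consistent units, then evaluate M:
  sample G: E = 302.0 GPa, ρ = 3224 kg/m³
  sample X: E = 206.2 GPa, ρ = 7860 kg/m³
  sample G: M = 93.7 MN·m/kg
  sample X: M = 26.2 MN·m/kg
Highest index: sample G.

sample G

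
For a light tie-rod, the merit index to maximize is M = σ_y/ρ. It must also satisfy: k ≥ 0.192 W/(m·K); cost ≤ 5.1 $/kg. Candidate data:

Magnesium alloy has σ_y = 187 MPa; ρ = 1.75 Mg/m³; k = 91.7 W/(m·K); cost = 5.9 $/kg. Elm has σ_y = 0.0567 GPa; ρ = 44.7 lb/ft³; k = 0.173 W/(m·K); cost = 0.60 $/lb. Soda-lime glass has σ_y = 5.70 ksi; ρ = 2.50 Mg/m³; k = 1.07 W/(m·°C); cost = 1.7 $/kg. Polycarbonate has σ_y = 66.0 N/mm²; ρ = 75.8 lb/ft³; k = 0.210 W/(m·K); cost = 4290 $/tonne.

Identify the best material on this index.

Screen on constraints: k ≥ 0.192 W/(m·K); cost ≤ 5.1 $/kg. Survivors: soda-lime glass, polycarbonate.
After converting to SI:
  soda-lime glass: σ_y = 39.30 MPa, ρ = 2500 kg/m³
  polycarbonate: σ_y = 66.00 MPa, ρ = 1214 kg/m³
  polycarbonate: M = 54.4 kN·m/kg
  soda-lime glass: M = 15.7 kN·m/kg
Highest index: polycarbonate.

polycarbonate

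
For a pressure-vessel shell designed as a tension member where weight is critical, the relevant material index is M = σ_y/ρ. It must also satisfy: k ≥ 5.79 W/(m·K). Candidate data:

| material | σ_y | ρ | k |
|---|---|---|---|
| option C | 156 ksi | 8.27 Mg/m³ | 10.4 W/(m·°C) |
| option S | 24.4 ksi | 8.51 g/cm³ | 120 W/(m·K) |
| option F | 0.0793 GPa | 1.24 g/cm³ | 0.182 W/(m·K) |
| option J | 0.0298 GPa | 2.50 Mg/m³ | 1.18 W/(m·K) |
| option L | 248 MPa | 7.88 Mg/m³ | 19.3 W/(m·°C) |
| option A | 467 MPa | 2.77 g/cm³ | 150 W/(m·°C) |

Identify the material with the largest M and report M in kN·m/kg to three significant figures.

Screen on constraints: k ≥ 5.79 W/(m·K). Survivors: option C, option S, option L, option A.
After converting to SI:
  option C: σ_y = 1076 MPa, ρ = 8270 kg/m³
  option S: σ_y = 168.2 MPa, ρ = 8510 kg/m³
  option L: σ_y = 248.0 MPa, ρ = 7880 kg/m³
  option A: σ_y = 467.0 MPa, ρ = 2770 kg/m³
  option A: M = 169 kN·m/kg
  option C: M = 130 kN·m/kg
  option L: M = 31.5 kN·m/kg
  option S: M = 19.8 kN·m/kg
Option A has the largest M.

option A, M = 169 kN·m/kg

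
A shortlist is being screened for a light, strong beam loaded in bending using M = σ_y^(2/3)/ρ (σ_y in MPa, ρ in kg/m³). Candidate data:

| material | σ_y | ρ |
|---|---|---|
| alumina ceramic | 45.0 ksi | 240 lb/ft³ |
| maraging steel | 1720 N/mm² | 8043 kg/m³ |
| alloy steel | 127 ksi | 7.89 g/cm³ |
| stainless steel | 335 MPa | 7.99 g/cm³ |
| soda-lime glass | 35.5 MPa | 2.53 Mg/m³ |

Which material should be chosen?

maraging steel

Putting every candidate on a common basis:
  alumina ceramic: σ_y = 310.3 MPa, ρ = 3844 kg/m³
  maraging steel: σ_y = 1720 MPa, ρ = 8043 kg/m³
  alloy steel: σ_y = 875.6 MPa, ρ = 7890 kg/m³
  stainless steel: σ_y = 335.0 MPa, ρ = 7990 kg/m³
  soda-lime glass: σ_y = 35.50 MPa, ρ = 2530 kg/m³
  maraging steel: M = 17.8×10⁻³
  alumina ceramic: M = 11.9×10⁻³
  alloy steel: M = 11.6×10⁻³
  stainless steel: M = 6.04×10⁻³
  soda-lime glass: M = 4.27×10⁻³
Highest index: maraging steel.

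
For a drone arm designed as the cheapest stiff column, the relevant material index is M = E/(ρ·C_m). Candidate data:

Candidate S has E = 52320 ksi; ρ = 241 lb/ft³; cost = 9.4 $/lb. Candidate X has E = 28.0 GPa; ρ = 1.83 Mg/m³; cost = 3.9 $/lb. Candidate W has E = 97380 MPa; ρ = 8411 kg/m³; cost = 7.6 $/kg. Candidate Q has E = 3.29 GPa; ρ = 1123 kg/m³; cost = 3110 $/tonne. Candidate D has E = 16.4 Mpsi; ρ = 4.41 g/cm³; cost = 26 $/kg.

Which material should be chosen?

candidate S

In SI units:
  candidate S: E = 360.7 GPa, ρ = 3860 kg/m³, cost = 20.72 $/kg
  candidate X: E = 28.00 GPa, ρ = 1830 kg/m³, cost = 8.598 $/kg
  candidate W: E = 97.38 GPa, ρ = 8411 kg/m³, cost = 7.600 $/kg
  candidate Q: E = 3.290 GPa, ρ = 1123 kg/m³, cost = 3.110 $/kg
  candidate D: E = 113.1 GPa, ρ = 4410 kg/m³, cost = 26.00 $/kg
  candidate S: M = 4.51 MN·m per $
  candidate X: M = 1.78 MN·m per $
  candidate W: M = 1.52 MN·m per $
  candidate D: M = 0.986 MN·m per $
  candidate Q: M = 0.942 MN·m per $
Candidate S has the largest M.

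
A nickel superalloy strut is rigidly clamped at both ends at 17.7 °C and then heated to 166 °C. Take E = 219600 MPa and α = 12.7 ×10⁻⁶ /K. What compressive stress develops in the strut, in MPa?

E = 219600 MPa = 219.6 GPa.
ΔT = 148.3 K. Constrained thermal stress σ = E·α·ΔT = 219.6×10³ MPa × 12.7×10⁻⁶ × 148.3 = 414 MPa (compressive).

414 MPa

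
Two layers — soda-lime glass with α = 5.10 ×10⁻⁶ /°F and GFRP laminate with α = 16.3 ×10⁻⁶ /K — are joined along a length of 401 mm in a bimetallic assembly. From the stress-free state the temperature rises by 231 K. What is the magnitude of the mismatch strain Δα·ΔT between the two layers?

1.64×10⁻³

soda-lime glass: α = 5.10×10⁻⁶/°F × 9/5 = 9.18×10⁻⁶/K.
Δα = |9.18 − 16.3|×10⁻⁶/K = 7.12×10⁻⁶/K.
Mismatch strain = Δα·ΔT = 7.12×10⁻⁶ × 231.0 = 1.64×10⁻³.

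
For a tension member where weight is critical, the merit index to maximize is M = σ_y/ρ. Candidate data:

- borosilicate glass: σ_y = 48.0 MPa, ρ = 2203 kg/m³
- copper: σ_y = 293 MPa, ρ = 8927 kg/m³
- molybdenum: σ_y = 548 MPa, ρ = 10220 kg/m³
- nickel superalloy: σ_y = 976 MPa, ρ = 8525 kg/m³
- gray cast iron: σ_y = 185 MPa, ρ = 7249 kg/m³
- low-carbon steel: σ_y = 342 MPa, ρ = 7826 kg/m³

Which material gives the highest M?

Per-candidate index values:
  nickel superalloy: M = 114 kN·m/kg
  molybdenum: M = 53.6 kN·m/kg
  low-carbon steel: M = 43.7 kN·m/kg
  copper: M = 32.8 kN·m/kg
  gray cast iron: M = 25.5 kN·m/kg
  borosilicate glass: M = 21.8 kN·m/kg
Nickel superalloy ranks first.

nickel superalloy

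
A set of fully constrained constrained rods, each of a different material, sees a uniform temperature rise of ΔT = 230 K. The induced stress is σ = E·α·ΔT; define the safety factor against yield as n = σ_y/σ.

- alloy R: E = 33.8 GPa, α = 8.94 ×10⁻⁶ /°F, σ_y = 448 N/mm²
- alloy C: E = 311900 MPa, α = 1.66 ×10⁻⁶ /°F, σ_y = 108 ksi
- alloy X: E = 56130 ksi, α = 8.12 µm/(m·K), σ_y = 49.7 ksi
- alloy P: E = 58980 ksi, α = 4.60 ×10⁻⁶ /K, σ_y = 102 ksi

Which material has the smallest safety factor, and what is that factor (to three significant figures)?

With everything in SI (GPa, ×10⁻⁶/K, MPa):
  alloy R: E = 33.80, α = 16.1, σ_y = 448.0 → σ = 125 MPa, n = 3.58
  alloy C: E = 311.9, α = 2.99, σ_y = 744.6 → σ = 214 MPa, n = 3.47
  alloy X: E = 387.0, α = 8.12, σ_y = 342.7 → σ = 723 MPa, n = 0.474
  alloy P: E = 406.7, α = 4.60, σ_y = 703.3 → σ = 430 MPa, n = 1.63
The minimum is alloy X at n = 0.474.

alloy X, n = 0.474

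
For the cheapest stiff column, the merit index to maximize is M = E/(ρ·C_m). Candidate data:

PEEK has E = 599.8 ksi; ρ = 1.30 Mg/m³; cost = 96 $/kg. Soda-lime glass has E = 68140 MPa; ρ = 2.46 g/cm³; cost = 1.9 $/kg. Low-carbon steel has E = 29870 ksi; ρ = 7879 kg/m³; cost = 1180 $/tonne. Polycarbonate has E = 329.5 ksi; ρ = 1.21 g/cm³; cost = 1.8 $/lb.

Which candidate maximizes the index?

low-carbon steel

Normalizing units and computing the index:
  PEEK: E = 4.135 GPa, ρ = 1300 kg/m³, cost = 96.00 $/kg
  soda-lime glass: E = 68.14 GPa, ρ = 2460 kg/m³, cost = 1.900 $/kg
  low-carbon steel: E = 205.9 GPa, ρ = 7879 kg/m³, cost = 1.180 $/kg
  polycarbonate: E = 2.272 GPa, ρ = 1210 kg/m³, cost = 3.968 $/kg
  low-carbon steel: M = 22.2 MN·m per $
  soda-lime glass: M = 14.6 MN·m per $
  polycarbonate: M = 0.473 MN·m per $
  PEEK: M = 0.0331 MN·m per $
Low-carbon steel ranks first.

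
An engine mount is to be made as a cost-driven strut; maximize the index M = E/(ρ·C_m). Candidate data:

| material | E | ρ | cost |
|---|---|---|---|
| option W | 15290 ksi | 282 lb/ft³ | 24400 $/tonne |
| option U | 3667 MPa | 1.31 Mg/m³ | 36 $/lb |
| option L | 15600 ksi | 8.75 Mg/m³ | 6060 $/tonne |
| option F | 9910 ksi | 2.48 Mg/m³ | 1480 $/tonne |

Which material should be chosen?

option F

After converting to SI:
  option W: E = 105.4 GPa, ρ = 4517 kg/m³, cost = 24.40 $/kg
  option U: E = 3.667 GPa, ρ = 1310 kg/m³, cost = 79.37 $/kg
  option L: E = 107.6 GPa, ρ = 8750 kg/m³, cost = 6.060 $/kg
  option F: E = 68.33 GPa, ρ = 2480 kg/m³, cost = 1.480 $/kg
  option F: M = 18.6 MN·m per $
  option L: M = 2.03 MN·m per $
  option W: M = 0.956 MN·m per $
  option U: M = 0.0353 MN·m per $
The maximum is for option F.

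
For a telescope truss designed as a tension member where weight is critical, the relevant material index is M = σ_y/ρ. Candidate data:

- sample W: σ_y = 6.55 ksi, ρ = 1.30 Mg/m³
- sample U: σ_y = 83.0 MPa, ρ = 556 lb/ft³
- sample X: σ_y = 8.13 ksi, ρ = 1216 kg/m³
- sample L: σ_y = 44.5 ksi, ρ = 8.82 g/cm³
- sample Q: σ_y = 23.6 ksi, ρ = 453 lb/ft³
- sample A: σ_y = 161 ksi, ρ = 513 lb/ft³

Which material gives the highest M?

Convert each candidate to consistent units, then evaluate M:
  sample W: σ_y = 45.16 MPa, ρ = 1300 kg/m³
  sample U: σ_y = 83.00 MPa, ρ = 8906 kg/m³
  sample X: σ_y = 56.05 MPa, ρ = 1216 kg/m³
  sample L: σ_y = 306.8 MPa, ρ = 8820 kg/m³
  sample Q: σ_y = 162.7 MPa, ρ = 7256 kg/m³
  sample A: σ_y = 1110 MPa, ρ = 8217 kg/m³
  sample A: M = 135 kN·m/kg
  sample X: M = 46.1 kN·m/kg
  sample L: M = 34.8 kN·m/kg
  sample W: M = 34.7 kN·m/kg
  sample Q: M = 22.4 kN·m/kg
  sample U: M = 9.32 kN·m/kg
The maximum is for sample A.

sample A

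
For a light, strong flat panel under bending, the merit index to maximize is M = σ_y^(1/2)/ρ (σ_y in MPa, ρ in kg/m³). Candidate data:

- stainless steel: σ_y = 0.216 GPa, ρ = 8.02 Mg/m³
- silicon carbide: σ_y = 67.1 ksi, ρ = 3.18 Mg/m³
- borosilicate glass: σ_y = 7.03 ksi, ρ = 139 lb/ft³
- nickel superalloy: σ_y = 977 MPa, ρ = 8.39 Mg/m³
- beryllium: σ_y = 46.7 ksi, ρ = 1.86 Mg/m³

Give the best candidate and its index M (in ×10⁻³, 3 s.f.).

Convert each candidate to consistent units, then evaluate M:
  stainless steel: σ_y = 216.0 MPa, ρ = 8020 kg/m³
  silicon carbide: σ_y = 462.6 MPa, ρ = 3180 kg/m³
  borosilicate glass: σ_y = 48.47 MPa, ρ = 2227 kg/m³
  nickel superalloy: σ_y = 977.0 MPa, ρ = 8390 kg/m³
  beryllium: σ_y = 322.0 MPa, ρ = 1860 kg/m³
  beryllium: M = 9.65×10⁻³
  silicon carbide: M = 6.76×10⁻³
  nickel superalloy: M = 3.73×10⁻³
  borosilicate glass: M = 3.13×10⁻³
  stainless steel: M = 1.83×10⁻³
Highest index: beryllium.

beryllium, M = 9.65×10⁻³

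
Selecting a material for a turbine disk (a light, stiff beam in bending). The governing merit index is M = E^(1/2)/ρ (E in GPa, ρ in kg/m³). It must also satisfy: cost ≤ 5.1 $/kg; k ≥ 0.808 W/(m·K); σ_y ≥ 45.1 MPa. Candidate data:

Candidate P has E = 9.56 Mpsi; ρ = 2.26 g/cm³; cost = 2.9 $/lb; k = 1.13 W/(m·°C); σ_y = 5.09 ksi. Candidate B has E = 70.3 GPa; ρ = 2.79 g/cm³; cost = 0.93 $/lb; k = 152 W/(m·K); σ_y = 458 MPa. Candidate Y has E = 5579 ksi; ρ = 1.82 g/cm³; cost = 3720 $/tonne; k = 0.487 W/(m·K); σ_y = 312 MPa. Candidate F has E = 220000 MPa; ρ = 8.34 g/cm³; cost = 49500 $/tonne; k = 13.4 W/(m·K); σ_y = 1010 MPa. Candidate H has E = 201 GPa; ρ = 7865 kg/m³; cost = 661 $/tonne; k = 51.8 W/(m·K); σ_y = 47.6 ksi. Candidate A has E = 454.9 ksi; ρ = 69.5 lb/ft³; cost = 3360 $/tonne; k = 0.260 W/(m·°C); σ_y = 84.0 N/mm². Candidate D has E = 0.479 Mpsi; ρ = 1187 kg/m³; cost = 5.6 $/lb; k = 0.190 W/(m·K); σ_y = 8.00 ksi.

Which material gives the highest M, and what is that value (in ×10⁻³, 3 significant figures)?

Screen on constraints: cost ≤ 5.1 $/kg; k ≥ 0.808 W/(m·K); σ_y ≥ 45.1 MPa. Survivors: candidate B, candidate H.
Normalizing units and computing the index:
  candidate B: E = 70.30 GPa, ρ = 2790 kg/m³
  candidate H: E = 201.0 GPa, ρ = 7865 kg/m³
  candidate B: M = 3.01×10⁻³
  candidate H: M = 1.80×10⁻³
The maximum is for candidate B.

candidate B, M = 3.01×10⁻³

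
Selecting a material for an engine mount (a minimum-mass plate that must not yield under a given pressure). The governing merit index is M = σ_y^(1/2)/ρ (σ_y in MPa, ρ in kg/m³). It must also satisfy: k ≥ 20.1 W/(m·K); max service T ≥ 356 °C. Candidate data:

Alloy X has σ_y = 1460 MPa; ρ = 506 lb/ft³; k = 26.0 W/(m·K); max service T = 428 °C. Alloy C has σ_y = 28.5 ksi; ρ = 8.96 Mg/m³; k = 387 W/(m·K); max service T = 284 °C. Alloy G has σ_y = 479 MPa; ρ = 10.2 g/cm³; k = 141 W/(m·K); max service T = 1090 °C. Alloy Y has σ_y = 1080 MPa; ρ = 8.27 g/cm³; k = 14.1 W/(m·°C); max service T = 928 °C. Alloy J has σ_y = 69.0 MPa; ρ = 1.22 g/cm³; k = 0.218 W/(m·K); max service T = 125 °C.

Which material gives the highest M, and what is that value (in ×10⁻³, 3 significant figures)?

Screen on constraints: k ≥ 20.1 W/(m·K); max service T ≥ 356 °C. Survivors: alloy X, alloy G.
Convert each candidate to consistent units, then evaluate M:
  alloy X: σ_y = 1460 MPa, ρ = 8105 kg/m³
  alloy G: σ_y = 479.0 MPa, ρ = 10200 kg/m³
  alloy X: M = 4.71×10⁻³
  alloy G: M = 2.15×10⁻³
Alloy X ranks first.

alloy X, M = 4.71×10⁻³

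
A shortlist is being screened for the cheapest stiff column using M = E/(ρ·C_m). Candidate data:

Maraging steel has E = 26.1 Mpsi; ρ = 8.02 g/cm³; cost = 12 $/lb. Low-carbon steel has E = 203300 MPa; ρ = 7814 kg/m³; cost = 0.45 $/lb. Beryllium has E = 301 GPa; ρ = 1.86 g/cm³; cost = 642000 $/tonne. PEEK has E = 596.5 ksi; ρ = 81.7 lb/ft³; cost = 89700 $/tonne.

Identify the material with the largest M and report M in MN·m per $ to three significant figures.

low-carbon steel, M = 26.2 MN·m per $

After converting to SI:
  maraging steel: E = 180.0 GPa, ρ = 8020 kg/m³, cost = 26.46 $/kg
  low-carbon steel: E = 203.3 GPa, ρ = 7814 kg/m³, cost = 0.9921 $/kg
  beryllium: E = 301.0 GPa, ρ = 1860 kg/m³, cost = 642.0 $/kg
  PEEK: E = 4.113 GPa, ρ = 1309 kg/m³, cost = 89.70 $/kg
  low-carbon steel: M = 26.2 MN·m per $
  maraging steel: M = 0.848 MN·m per $
  beryllium: M = 0.252 MN·m per $
  PEEK: M = 0.0350 MN·m per $
Low-carbon steel ranks first.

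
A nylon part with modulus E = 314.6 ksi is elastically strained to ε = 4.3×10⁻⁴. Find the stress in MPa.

E = 314.6 ksi = 2.169 GPa.
σ = E·ε = 2169 MPa × 4.3×10⁻⁴ = 0.933 MPa.

0.933 MPa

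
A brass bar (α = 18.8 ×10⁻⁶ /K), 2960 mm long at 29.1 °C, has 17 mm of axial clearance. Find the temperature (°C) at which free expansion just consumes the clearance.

α·L₀·ΔT = 17.0 mm ⇒ ΔT = 17.0 / (18.8×10⁻⁶ × 2960.0) = 305.5 K.
T = 29.1 + 305.5 = 334.6 °C.

335 °C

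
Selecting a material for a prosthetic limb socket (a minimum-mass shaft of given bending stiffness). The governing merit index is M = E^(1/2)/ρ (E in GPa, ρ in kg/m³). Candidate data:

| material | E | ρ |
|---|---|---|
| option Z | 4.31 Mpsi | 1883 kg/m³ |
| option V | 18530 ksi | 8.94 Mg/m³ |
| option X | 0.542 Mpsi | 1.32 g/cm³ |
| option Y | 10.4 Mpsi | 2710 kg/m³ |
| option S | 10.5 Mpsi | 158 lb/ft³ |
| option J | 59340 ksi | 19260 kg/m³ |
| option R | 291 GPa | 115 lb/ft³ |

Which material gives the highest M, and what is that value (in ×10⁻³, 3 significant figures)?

option R, M = 9.26×10⁻³

Convert each candidate to consistent units, then evaluate M:
  option Z: E = 29.72 GPa, ρ = 1883 kg/m³
  option V: E = 127.8 GPa, ρ = 8940 kg/m³
  option X: E = 3.737 GPa, ρ = 1320 kg/m³
  option Y: E = 71.71 GPa, ρ = 2710 kg/m³
  option S: E = 72.39 GPa, ρ = 2531 kg/m³
  option J: E = 409.1 GPa, ρ = 19260 kg/m³
  option R: E = 291.0 GPa, ρ = 1842 kg/m³
  option R: M = 9.26×10⁻³
  option S: M = 3.36×10⁻³
  option Y: M = 3.12×10⁻³
  option Z: M = 2.89×10⁻³
  option X: M = 1.46×10⁻³
  option V: M = 1.26×10⁻³
  option J: M = 1.05×10⁻³
Highest index: option R.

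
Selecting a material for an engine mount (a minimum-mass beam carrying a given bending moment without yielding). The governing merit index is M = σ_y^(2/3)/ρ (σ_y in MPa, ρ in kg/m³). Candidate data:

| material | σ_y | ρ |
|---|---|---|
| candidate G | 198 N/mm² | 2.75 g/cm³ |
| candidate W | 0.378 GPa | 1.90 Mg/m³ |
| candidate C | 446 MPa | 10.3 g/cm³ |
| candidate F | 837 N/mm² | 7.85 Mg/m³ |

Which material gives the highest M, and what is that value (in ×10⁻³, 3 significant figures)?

candidate W, M = 27.5×10⁻³

After converting to SI:
  candidate G: σ_y = 198.0 MPa, ρ = 2750 kg/m³
  candidate W: σ_y = 378.0 MPa, ρ = 1900 kg/m³
  candidate C: σ_y = 446.0 MPa, ρ = 10300 kg/m³
  candidate F: σ_y = 837.0 MPa, ρ = 7850 kg/m³
  candidate W: M = 27.5×10⁻³
  candidate G: M = 12.4×10⁻³
  candidate F: M = 11.3×10⁻³
  candidate C: M = 5.67×10⁻³
Candidate W has the largest M.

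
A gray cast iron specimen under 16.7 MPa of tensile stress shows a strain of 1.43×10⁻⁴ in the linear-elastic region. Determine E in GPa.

117 GPa

E = σ/ε = 16.7 MPa / 1.43×10⁻⁴ = 116800 MPa = 117 GPa.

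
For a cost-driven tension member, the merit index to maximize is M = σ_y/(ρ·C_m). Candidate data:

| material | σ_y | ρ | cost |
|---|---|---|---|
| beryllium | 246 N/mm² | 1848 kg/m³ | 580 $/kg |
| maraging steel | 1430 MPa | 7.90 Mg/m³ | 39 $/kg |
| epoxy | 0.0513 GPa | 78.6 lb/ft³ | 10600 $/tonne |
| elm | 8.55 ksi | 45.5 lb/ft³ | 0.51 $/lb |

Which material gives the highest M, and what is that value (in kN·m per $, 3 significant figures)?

elm, M = 71.9 kN·m per $

Normalizing units and computing the index:
  beryllium: σ_y = 246.0 MPa, ρ = 1848 kg/m³, cost = 580.0 $/kg
  maraging steel: σ_y = 1430 MPa, ρ = 7900 kg/m³, cost = 39.00 $/kg
  epoxy: σ_y = 51.30 MPa, ρ = 1259 kg/m³, cost = 10.60 $/kg
  elm: σ_y = 58.95 MPa, ρ = 728.8 kg/m³, cost = 1.124 $/kg
  elm: M = 71.9 kN·m per $
  maraging steel: M = 4.64 kN·m per $
  epoxy: M = 3.84 kN·m per $
  beryllium: M = 0.230 kN·m per $
Elm has the largest M.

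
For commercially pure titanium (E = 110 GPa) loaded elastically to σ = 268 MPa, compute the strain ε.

ε = σ/E = 268 / 110000 = 2.44×10⁻³.

2.44×10⁻³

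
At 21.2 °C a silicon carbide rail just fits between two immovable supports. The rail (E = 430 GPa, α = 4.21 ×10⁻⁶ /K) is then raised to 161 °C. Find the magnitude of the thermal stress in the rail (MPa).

ΔT = 139.8 K. Constrained thermal stress σ = E·α·ΔT = 430.0×10³ MPa × 4.21×10⁻⁶ × 139.8 = 253 MPa (compressive).

253 MPa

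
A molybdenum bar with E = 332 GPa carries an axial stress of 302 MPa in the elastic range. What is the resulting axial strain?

ε = σ/E = 302 / 332000 = 9.10×10⁻⁴.

9.10×10⁻⁴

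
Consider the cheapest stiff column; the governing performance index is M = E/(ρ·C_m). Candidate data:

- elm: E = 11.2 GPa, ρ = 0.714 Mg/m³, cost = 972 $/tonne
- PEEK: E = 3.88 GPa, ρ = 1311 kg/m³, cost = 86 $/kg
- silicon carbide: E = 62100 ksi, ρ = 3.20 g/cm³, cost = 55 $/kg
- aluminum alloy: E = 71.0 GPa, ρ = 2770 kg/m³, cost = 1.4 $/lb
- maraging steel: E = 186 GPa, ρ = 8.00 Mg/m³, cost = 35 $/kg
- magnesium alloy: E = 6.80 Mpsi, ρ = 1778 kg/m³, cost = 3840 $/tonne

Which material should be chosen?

In SI units:
  elm: E = 11.20 GPa, ρ = 714.0 kg/m³, cost = 0.9720 $/kg
  PEEK: E = 3.880 GPa, ρ = 1311 kg/m³, cost = 86.00 $/kg
  silicon carbide: E = 428.2 GPa, ρ = 3200 kg/m³, cost = 55.00 $/kg
  aluminum alloy: E = 71.00 GPa, ρ = 2770 kg/m³, cost = 3.086 $/kg
  maraging steel: E = 186.0 GPa, ρ = 8000 kg/m³, cost = 35.00 $/kg
  magnesium alloy: E = 46.88 GPa, ρ = 1778 kg/m³, cost = 3.840 $/kg
  elm: M = 16.1 MN·m per $
  aluminum alloy: M = 8.30 MN·m per $
  magnesium alloy: M = 6.87 MN·m per $
  silicon carbide: M = 2.43 MN·m per $
  maraging steel: M = 0.664 MN·m per $
  PEEK: M = 0.0344 MN·m per $
Highest index: elm.

elm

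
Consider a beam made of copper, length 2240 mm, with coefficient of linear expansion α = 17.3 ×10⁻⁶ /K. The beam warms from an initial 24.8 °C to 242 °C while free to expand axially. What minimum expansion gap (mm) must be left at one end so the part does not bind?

8.42 mm

ΔT = 242 − 24.8 = 217.2 K.
ΔL = α·L₀·ΔT = 17.3×10⁻⁶ × 2240 mm × 217.2 K = 8.42 mm.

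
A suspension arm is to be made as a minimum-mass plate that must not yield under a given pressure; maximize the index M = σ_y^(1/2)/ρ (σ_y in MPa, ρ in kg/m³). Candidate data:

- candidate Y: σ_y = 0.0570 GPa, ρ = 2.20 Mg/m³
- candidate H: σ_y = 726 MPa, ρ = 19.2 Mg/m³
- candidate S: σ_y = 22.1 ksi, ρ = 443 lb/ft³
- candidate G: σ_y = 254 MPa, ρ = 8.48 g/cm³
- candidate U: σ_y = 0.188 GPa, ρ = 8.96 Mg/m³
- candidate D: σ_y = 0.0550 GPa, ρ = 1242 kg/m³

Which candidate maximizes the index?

Normalizing units and computing the index:
  candidate Y: σ_y = 57.00 MPa, ρ = 2200 kg/m³
  candidate H: σ_y = 726.0 MPa, ρ = 19200 kg/m³
  candidate S: σ_y = 152.4 MPa, ρ = 7096 kg/m³
  candidate G: σ_y = 254.0 MPa, ρ = 8480 kg/m³
  candidate U: σ_y = 188.0 MPa, ρ = 8960 kg/m³
  candidate D: σ_y = 55.00 MPa, ρ = 1242 kg/m³
  candidate D: M = 5.97×10⁻³
  candidate Y: M = 3.43×10⁻³
  candidate G: M = 1.88×10⁻³
  candidate S: M = 1.74×10⁻³
  candidate U: M = 1.53×10⁻³
  candidate H: M = 1.40×10⁻³
Candidate D has the largest M.

candidate D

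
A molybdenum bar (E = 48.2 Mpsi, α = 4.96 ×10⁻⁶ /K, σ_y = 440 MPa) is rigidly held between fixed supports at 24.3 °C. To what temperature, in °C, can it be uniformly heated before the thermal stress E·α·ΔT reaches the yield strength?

291 °C

E = 48.2 Mpsi = 332.3 GPa.
E·α·ΔT = 440.0 MPa ⇒ ΔT = 440.0 / (332.3×10³ × 4.96×10⁻⁶) = 266.9 K.
T = 24.3 + 266.9 = 291.2 °C.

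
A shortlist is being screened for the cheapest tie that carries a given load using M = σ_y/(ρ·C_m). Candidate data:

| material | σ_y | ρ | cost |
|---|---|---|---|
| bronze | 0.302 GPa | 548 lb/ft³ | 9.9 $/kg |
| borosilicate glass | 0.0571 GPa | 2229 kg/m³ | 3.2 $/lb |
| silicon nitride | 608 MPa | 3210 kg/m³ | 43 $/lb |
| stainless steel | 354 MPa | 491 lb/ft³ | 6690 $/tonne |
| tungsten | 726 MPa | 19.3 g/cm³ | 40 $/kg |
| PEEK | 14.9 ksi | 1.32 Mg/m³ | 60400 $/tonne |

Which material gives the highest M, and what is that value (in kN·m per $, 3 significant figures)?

Normalizing units and computing the index:
  bronze: σ_y = 302.0 MPa, ρ = 8778 kg/m³, cost = 9.900 $/kg
  borosilicate glass: σ_y = 57.10 MPa, ρ = 2229 kg/m³, cost = 7.055 $/kg
  silicon nitride: σ_y = 608.0 MPa, ρ = 3210 kg/m³, cost = 94.80 $/kg
  stainless steel: σ_y = 354.0 MPa, ρ = 7865 kg/m³, cost = 6.690 $/kg
  tungsten: σ_y = 726.0 MPa, ρ = 19300 kg/m³, cost = 40.00 $/kg
  PEEK: σ_y = 102.7 MPa, ρ = 1320 kg/m³, cost = 60.40 $/kg
  stainless steel: M = 6.73 kN·m per $
  borosilicate glass: M = 3.63 kN·m per $
  bronze: M = 3.48 kN·m per $
  silicon nitride: M = 2.00 kN·m per $
  PEEK: M = 1.29 kN·m per $
  tungsten: M = 0.940 kN·m per $
Stainless steel has the largest M.

stainless steel, M = 6.73 kN·m per $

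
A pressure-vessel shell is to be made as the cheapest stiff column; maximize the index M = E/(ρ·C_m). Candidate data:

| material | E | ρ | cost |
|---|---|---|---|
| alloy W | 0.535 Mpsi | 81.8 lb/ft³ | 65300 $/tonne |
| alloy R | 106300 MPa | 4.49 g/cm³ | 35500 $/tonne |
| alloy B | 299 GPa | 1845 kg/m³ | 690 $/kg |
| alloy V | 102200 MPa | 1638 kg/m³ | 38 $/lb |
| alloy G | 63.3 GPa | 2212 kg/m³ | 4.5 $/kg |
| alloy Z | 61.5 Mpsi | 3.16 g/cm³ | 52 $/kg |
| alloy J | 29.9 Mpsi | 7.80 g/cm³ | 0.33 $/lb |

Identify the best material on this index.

After converting to SI:
  alloy W: E = 3.689 GPa, ρ = 1310 kg/m³, cost = 65.30 $/kg
  alloy R: E = 106.3 GPa, ρ = 4490 kg/m³, cost = 35.50 $/kg
  alloy B: E = 299.0 GPa, ρ = 1845 kg/m³, cost = 690.0 $/kg
  alloy V: E = 102.2 GPa, ρ = 1638 kg/m³, cost = 83.77 $/kg
  alloy G: E = 63.30 GPa, ρ = 2212 kg/m³, cost = 4.500 $/kg
  alloy Z: E = 424.0 GPa, ρ = 3160 kg/m³, cost = 52.00 $/kg
  alloy J: E = 206.2 GPa, ρ = 7800 kg/m³, cost = 0.7275 $/kg
  alloy J: M = 36.3 MN·m per $
  alloy G: M = 6.36 MN·m per $
  alloy Z: M = 2.58 MN·m per $
  alloy V: M = 0.745 MN·m per $
  alloy R: M = 0.667 MN·m per $
  alloy B: M = 0.235 MN·m per $
  alloy W: M = 0.0431 MN·m per $
Alloy J has the largest M.

alloy J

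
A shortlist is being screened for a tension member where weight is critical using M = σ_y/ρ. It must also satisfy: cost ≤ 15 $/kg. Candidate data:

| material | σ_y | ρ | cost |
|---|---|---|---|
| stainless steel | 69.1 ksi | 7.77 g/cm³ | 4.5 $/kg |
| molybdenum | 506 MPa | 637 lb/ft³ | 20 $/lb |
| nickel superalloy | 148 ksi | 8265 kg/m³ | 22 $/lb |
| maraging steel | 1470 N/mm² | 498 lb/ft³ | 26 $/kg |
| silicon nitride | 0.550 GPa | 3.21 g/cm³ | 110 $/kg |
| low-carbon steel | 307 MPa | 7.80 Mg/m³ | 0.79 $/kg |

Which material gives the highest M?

Screen on constraints: cost ≤ 15 $/kg. Survivors: stainless steel, low-carbon steel.
Normalizing units and computing the index:
  stainless steel: σ_y = 476.4 MPa, ρ = 7770 kg/m³
  low-carbon steel: σ_y = 307.0 MPa, ρ = 7800 kg/m³
  stainless steel: M = 61.3 kN·m/kg
  low-carbon steel: M = 39.4 kN·m/kg
The maximum is for stainless steel.

stainless steel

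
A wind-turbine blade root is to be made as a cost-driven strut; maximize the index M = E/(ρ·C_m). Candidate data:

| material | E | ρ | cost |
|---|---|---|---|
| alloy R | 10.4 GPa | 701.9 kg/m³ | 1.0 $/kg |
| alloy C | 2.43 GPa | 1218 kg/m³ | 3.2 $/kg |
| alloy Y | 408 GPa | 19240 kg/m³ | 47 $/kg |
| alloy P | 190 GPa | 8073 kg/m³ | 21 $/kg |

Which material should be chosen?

alloy R

Evaluate M for each candidate:
  alloy R: M = 14.8 MN·m per $
  alloy P: M = 1.12 MN·m per $
  alloy C: M = 0.623 MN·m per $
  alloy Y: M = 0.451 MN·m per $
The maximum is for alloy R.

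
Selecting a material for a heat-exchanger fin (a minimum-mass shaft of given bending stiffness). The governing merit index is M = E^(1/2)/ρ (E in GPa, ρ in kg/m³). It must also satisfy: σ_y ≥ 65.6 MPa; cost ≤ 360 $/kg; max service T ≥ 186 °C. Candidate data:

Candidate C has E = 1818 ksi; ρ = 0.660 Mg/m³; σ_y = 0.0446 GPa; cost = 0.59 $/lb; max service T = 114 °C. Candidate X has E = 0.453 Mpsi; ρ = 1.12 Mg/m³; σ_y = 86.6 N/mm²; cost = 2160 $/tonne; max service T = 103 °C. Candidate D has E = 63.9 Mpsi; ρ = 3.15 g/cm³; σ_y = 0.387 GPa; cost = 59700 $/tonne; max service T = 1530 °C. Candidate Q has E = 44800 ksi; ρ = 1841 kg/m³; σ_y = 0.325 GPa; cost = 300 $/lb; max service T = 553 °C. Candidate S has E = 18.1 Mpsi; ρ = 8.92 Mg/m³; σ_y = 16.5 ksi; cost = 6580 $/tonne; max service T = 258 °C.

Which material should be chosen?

Screen on constraints: σ_y ≥ 65.6 MPa; cost ≤ 360 $/kg; max service T ≥ 186 °C. Survivors: candidate D, candidate S.
Convert each candidate to consistent units, then evaluate M:
  candidate D: E = 440.6 GPa, ρ = 3150 kg/m³
  candidate S: E = 124.8 GPa, ρ = 8920 kg/m³
  candidate D: M = 6.66×10⁻³
  candidate S: M = 1.25×10⁻³
Highest index: candidate D.

candidate D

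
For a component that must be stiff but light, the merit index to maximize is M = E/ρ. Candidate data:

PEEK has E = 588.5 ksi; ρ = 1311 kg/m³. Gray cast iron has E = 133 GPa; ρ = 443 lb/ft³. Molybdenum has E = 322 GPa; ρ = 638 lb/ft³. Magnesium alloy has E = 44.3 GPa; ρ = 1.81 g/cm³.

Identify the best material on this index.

Normalizing units and computing the index:
  PEEK: E = 4.058 GPa, ρ = 1311 kg/m³
  gray cast iron: E = 133.0 GPa, ρ = 7096 kg/m³
  molybdenum: E = 322.0 GPa, ρ = 10220 kg/m³
  magnesium alloy: E = 44.30 GPa, ρ = 1810 kg/m³
  molybdenum: M = 31.5 MN·m/kg
  magnesium alloy: M = 24.5 MN·m/kg
  gray cast iron: M = 18.7 MN·m/kg
  PEEK: M = 3.10 MN·m/kg
Molybdenum has the largest M.

molybdenum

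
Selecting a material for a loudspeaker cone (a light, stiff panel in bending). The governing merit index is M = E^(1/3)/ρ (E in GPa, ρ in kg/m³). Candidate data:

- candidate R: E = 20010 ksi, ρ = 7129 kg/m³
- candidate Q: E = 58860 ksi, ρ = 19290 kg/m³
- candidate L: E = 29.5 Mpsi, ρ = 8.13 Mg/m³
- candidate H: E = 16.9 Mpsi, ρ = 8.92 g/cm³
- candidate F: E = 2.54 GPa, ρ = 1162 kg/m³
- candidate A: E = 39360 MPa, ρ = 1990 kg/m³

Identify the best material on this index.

candidate A

Normalizing units and computing the index:
  candidate R: E = 138.0 GPa, ρ = 7129 kg/m³
  candidate Q: E = 405.8 GPa, ρ = 19290 kg/m³
  candidate L: E = 203.4 GPa, ρ = 8130 kg/m³
  candidate H: E = 116.5 GPa, ρ = 8920 kg/m³
  candidate F: E = 2.540 GPa, ρ = 1162 kg/m³
  candidate A: E = 39.36 GPa, ρ = 1990 kg/m³
  candidate A: M = 1.71×10⁻³
  candidate F: M = 1.17×10⁻³
  candidate R: M = 0.725×10⁻³
  candidate L: M = 0.723×10⁻³
  candidate H: M = 0.548×10⁻³
  candidate Q: M = 0.384×10⁻³
Highest index: candidate A.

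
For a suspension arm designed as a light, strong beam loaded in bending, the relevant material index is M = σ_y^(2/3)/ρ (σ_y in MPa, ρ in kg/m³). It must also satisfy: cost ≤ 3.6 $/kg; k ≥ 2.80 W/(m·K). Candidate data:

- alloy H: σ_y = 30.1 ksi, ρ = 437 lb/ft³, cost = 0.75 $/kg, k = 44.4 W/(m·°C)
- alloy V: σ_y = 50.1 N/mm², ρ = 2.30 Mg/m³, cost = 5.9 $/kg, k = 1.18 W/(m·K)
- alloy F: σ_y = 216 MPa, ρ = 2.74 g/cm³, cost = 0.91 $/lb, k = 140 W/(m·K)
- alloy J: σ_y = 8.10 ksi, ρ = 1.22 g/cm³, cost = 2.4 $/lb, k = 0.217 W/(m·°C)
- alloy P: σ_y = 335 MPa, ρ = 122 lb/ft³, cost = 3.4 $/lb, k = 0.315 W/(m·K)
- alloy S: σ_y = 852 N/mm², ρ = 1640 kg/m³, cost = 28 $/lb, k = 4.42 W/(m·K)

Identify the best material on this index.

alloy F

Screen on constraints: cost ≤ 3.6 $/kg; k ≥ 2.80 W/(m·K). Survivors: alloy H, alloy F.
Convert each candidate to consistent units, then evaluate M:
  alloy H: σ_y = 207.5 MPa, ρ = 7000 kg/m³
  alloy F: σ_y = 216.0 MPa, ρ = 2740 kg/m³
  alloy F: M = 13.1×10⁻³
  alloy H: M = 5.01×10⁻³
The maximum is for alloy F.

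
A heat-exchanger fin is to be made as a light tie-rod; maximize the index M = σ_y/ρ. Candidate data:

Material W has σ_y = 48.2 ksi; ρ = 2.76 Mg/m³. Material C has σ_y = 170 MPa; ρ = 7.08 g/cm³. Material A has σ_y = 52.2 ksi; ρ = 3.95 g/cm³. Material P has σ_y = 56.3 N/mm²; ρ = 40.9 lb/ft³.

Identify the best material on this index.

Convert each candidate to consistent units, then evaluate M:
  material W: σ_y = 332.3 MPa, ρ = 2760 kg/m³
  material C: σ_y = 170.0 MPa, ρ = 7080 kg/m³
  material A: σ_y = 359.9 MPa, ρ = 3950 kg/m³
  material P: σ_y = 56.30 MPa, ρ = 655.2 kg/m³
  material W: M = 120 kN·m/kg
  material A: M = 91.1 kN·m/kg
  material P: M = 85.9 kN·m/kg
  material C: M = 24.0 kN·m/kg
Material W ranks first.

material W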